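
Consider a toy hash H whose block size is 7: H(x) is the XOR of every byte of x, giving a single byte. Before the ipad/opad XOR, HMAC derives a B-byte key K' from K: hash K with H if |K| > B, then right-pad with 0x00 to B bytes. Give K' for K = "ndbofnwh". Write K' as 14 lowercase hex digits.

|K| = 8 > B = 7, so first hash the key.
H(K): XOR 6e⊕64⊕62⊕6f⊕66⊕6e⊕77⊕68 = 10.
Zero-pad H(K) = 10 to 7 bytes: K' = 10 00 00 00 00 00 00.

10000000000000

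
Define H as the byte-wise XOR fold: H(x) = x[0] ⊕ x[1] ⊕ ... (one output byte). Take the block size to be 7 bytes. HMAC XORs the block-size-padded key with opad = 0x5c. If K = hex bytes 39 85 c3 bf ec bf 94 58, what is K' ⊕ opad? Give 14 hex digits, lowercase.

Key hex bytes 39 85 c3 bf ec bf 94 58 is 8 bytes > B = 7, so hash it first: H(key) = 5f, then zero-pad to 7 bytes: K' = 5f 00 00 00 00 00 00.
XOR each byte with 0x5c: 5f⊕5c=03, 00⊕5c=5c, 00⊕5c=5c, 00⊕5c=5c, 00⊕5c=5c, 00⊕5c=5c, 00⊕5c=5c.

035c5c5c5c5c5c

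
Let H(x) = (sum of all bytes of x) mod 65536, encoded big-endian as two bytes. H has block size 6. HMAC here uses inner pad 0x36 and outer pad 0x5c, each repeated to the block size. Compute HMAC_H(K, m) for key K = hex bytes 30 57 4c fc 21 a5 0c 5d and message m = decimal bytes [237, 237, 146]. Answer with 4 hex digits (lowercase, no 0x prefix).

Key hex bytes 30 57 4c fc 21 a5 0c 5d is 8 bytes > B = 6, so hash it first: H(key) = 02 fe, then zero-pad to 6 bytes: K' = 02 fe 00 00 00 00.
K' ⊕ ipad = 34 c8 36 36 36 36.  K' ⊕ opad = 5e a2 5c 5c 5c 5c.
Inner input = (K'⊕ipad) ∥ m = 34 c8 36 36 36 36 ∥ ed ed 92.
Inner hash: sum = 52+200+54+54+54+54+237+237+146 = 1088 → 04 40.
Outer input = (K'⊕opad) ∥ inner = 5e a2 5c 5c 5c 5c ∥ 04 40.
Outer hash (tag): sum = 94+162+92+92+92+92+4+64 = 692 → 02 b4.

02b4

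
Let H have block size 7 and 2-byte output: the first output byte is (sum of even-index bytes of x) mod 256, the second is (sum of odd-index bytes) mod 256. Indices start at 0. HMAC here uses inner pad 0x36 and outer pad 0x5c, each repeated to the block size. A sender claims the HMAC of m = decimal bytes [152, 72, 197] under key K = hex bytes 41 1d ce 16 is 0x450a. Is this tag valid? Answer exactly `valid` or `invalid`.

valid

Key hex bytes 41 1d ce 16 is 4 bytes ≤ B = 7; zero-pad to 7 bytes: K' = 41 1d ce 16 00 00 00.
K' ⊕ ipad = 77 2b f8 20 36 36 36; K' ⊕ opad = 1d 41 92 4a 5c 5c 5c.
Inner hash: even-index sum = 547 mod 256 = 35; odd-index sum = 478 mod 256 = 222 → 23 de.
Outer hash (recomputed tag): even-index sum = 581 mod 256 = 69; odd-index sum = 266 mod 256 = 10 → 45 0a.
Recomputed tag = 450a; claimed = 450a → match.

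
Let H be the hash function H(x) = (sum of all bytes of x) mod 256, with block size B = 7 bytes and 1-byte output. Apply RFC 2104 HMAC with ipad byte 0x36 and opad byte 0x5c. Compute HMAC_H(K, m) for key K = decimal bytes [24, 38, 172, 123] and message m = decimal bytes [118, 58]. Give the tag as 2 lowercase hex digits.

60

Key decimal bytes [24, 38, 172, 123] = 18 26 ac 7b is 4 bytes ≤ B = 7; zero-pad to 7 bytes: K' = 18 26 ac 7b 00 00 00.
K' ⊕ ipad = 2e 10 9a 4d 36 36 36.  K' ⊕ opad = 44 7a f0 27 5c 5c 5c.
Inner input = (K'⊕ipad) ∥ m = 2e 10 9a 4d 36 36 36 ∥ 76 3a.
Inner hash: sum = 46+16+154+77+54+54+54+118+58 = 631; mod 256 = 119 → 77.
Outer input = (K'⊕opad) ∥ inner = 44 7a f0 27 5c 5c 5c ∥ 77.
Outer hash (tag): sum = 68+122+240+39+92+92+92+119 = 864; mod 256 = 96 → 60.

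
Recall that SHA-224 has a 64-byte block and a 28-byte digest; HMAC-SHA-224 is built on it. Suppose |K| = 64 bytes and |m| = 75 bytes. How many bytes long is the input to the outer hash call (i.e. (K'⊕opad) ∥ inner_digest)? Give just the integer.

92

Key is 64 ≤ 64 bytes, zero-padded: |K'| = 64.
Outer input = (K'⊕opad) ∥ H(inner) → 64 + 28 = 92 bytes.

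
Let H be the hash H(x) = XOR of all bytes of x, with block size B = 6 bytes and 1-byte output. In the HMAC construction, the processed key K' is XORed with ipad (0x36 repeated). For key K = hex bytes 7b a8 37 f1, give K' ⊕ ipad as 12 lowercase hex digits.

Key hex bytes 7b a8 37 f1 is 4 bytes ≤ B = 6; zero-pad to 6 bytes: K' = 7b a8 37 f1 00 00.
XOR each byte with 0x36: 7b⊕36=4d, a8⊕36=9e, 37⊕36=01, f1⊕36=c7, 00⊕36=36, 00⊕36=36.

4d9e01c73636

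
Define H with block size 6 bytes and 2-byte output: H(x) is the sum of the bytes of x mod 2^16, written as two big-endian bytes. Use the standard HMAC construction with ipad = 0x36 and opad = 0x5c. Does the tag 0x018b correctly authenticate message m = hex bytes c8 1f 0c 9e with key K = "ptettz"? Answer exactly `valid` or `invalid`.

Key "ptettz" = 70 74 65 74 74 7a is exactly B = 6 bytes: K' = 70 74 65 74 74 7a.
K' ⊕ ipad = 46 42 53 42 42 4c; K' ⊕ opad = 2c 28 39 28 28 26.
Inner hash: sum = 70+66+83+66+66+76+200+31+12+158 = 828 → 03 3c.
Outer hash (recomputed tag): sum = 44+40+57+40+40+38+3+60 = 322 → 01 42.
Recomputed tag = 0142; claimed = 018b → mismatch.

invalid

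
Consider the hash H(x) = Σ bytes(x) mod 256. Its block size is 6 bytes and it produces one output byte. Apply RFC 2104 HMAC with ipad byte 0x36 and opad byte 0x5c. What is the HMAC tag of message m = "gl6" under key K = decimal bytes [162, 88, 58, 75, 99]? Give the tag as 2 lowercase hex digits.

39

Key decimal bytes [162, 88, 58, 75, 99] = a2 58 3a 4b 63 is 5 bytes ≤ B = 6; zero-pad to 6 bytes: K' = a2 58 3a 4b 63 00.
K' ⊕ ipad = 94 6e 0c 7d 55 36.  K' ⊕ opad = fe 04 66 17 3f 5c.
Inner input = (K'⊕ipad) ∥ m = 94 6e 0c 7d 55 36 ∥ 67 6c 36.
Inner hash: sum = 148+110+12+125+85+54+103+108+54 = 799; mod 256 = 31 → 1f.
Outer input = (K'⊕opad) ∥ inner = fe 04 66 17 3f 5c ∥ 1f.
Outer hash (tag): sum = 254+4+102+23+63+92+31 = 569; mod 256 = 57 → 39.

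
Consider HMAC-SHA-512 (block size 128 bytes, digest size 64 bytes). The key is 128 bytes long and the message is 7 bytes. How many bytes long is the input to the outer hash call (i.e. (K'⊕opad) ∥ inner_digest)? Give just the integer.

192

Key is 128 ≤ 128 bytes, zero-padded: |K'| = 128.
Outer input = (K'⊕opad) ∥ H(inner) → 128 + 64 = 192 bytes.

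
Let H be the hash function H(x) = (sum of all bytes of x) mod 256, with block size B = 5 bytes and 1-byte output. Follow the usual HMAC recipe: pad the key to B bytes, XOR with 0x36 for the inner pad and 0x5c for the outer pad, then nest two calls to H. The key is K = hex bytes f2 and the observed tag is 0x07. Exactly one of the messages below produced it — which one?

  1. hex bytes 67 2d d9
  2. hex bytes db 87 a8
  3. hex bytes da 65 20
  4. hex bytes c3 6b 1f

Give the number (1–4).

4

Key hex bytes f2 is 1 byte ≤ B = 5; zero-pad to 5 bytes: K' = f2 00 00 00 00.
K' ⊕ ipad = c4 36 36 36 36; K' ⊕ opad = ae 5c 5c 5c 5c.
m1: inner = H(c4 36 36 36 36 67 2d d9) = 09; tag = H(ae 5c 5c 5c 5c 09) = 27
m2: inner = H(c4 36 36 36 36 db 87 a8) = a6; tag = H(ae 5c 5c 5c 5c a6) = c4
m3: inner = H(c4 36 36 36 36 da 65 20) = fb; tag = H(ae 5c 5c 5c 5c fb) = 19
m4: inner = H(c4 36 36 36 36 c3 6b 1f) = e9; tag = H(ae 5c 5c 5c 5c e9) = 07 ← matches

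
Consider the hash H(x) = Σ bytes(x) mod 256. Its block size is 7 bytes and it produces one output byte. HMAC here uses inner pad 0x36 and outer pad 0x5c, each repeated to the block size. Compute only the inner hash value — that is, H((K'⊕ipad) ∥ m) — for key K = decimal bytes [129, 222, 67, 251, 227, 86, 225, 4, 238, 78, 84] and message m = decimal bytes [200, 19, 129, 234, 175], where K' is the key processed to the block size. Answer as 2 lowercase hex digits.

b6

Key decimal bytes [129, 222, 67, 251, 227, 86, 225, 4, 238, 78, 84] = 81 de 43 fb e3 56 e1 04 ee 4e 54 is 11 bytes > B = 7, so hash it first: H(key) = 4b, then zero-pad to 7 bytes: K' = 4b 00 00 00 00 00 00.
K' ⊕ ipad = 7d 36 36 36 36 36 36.
Inner input = 7d 36 36 36 36 36 36 ∥ c8 13 81 ea af.
Inner hash: sum = 125+54+54+54+54+54+54+200+19+129+234+175 = 1206; mod 256 = 182 → b6.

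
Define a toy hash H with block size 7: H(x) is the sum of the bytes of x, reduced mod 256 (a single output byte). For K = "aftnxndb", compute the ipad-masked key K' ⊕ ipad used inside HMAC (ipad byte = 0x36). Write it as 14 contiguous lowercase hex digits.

63363636363636

Key "aftnxndb" = 61 66 74 6e 78 6e 64 62 is 8 bytes > B = 7, so hash it first: H(key) = 55, then zero-pad to 7 bytes: K' = 55 00 00 00 00 00 00.
XOR each byte with 0x36: 55⊕36=63, 00⊕36=36, 00⊕36=36, 00⊕36=36, 00⊕36=36, 00⊕36=36, 00⊕36=36.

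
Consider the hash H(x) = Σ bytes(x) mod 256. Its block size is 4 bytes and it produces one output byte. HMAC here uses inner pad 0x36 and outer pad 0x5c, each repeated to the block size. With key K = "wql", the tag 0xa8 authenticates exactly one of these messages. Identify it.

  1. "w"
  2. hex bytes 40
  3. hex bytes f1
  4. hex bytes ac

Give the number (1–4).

Key "wql" = 77 71 6c is 3 bytes ≤ B = 4; zero-pad to 4 bytes: K' = 77 71 6c 00.
K' ⊕ ipad = 41 47 5a 36; K' ⊕ opad = 2b 2d 30 5c.
m1: inner = H(41 47 5a 36 77) = 8f; tag = H(2b 2d 30 5c 8f) = 73
m2: inner = H(41 47 5a 36 40) = 58; tag = H(2b 2d 30 5c 58) = 3c
m3: inner = H(41 47 5a 36 f1) = 09; tag = H(2b 2d 30 5c 09) = ed
m4: inner = H(41 47 5a 36 ac) = c4; tag = H(2b 2d 30 5c c4) = a8 ← matches

4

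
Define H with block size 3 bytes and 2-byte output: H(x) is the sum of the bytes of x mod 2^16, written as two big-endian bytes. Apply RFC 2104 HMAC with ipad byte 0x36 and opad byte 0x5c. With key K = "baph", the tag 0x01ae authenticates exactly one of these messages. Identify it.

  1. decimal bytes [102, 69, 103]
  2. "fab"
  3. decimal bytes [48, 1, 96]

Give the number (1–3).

1

Key "baph" = 62 61 70 68 is 4 bytes > B = 3, so hash it first: H(key) = 01 9b, then zero-pad to 3 bytes: K' = 01 9b 00.
K' ⊕ ipad = 37 ad 36; K' ⊕ opad = 5d c7 5c.
m1: inner = H(37 ad 36 66 45 67) = 02 2c; tag = H(5d c7 5c 02 2c) = 01ae ← matches
m2: inner = H(37 ad 36 66 61 62) = 02 43; tag = H(5d c7 5c 02 43) = 01c5
m3: inner = H(37 ad 36 30 01 60) = 01 ab; tag = H(5d c7 5c 01 ab) = 022c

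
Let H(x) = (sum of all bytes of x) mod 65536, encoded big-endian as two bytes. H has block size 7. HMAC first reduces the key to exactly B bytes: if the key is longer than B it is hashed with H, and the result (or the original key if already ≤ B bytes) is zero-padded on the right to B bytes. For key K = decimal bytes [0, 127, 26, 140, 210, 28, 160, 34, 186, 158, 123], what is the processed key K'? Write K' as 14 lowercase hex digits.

04a80000000000

|K| = 11 > B = 7, so first hash the key.
H(K): sum = 0+127+26+140+210+28+160+34+186+158+123 = 1192 → 04 a8.
Zero-pad H(K) = 04 a8 to 7 bytes: K' = 04 a8 00 00 00 00 00.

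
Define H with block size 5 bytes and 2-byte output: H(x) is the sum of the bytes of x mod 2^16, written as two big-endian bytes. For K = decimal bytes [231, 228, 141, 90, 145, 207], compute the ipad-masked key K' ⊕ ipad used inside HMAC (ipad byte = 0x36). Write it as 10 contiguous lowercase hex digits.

3224363636

Key decimal bytes [231, 228, 141, 90, 145, 207] = e7 e4 8d 5a 91 cf is 6 bytes > B = 5, so hash it first: H(key) = 04 12, then zero-pad to 5 bytes: K' = 04 12 00 00 00.
XOR each byte with 0x36: 04⊕36=32, 12⊕36=24, 00⊕36=36, 00⊕36=36, 00⊕36=36.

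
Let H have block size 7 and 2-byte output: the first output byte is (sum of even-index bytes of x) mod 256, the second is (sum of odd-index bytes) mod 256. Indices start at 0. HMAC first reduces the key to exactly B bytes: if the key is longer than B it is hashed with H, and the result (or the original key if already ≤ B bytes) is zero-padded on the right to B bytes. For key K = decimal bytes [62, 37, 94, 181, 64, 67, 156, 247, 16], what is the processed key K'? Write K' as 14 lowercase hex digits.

|K| = 9 > B = 7, so first hash the key.
H(K): even-index sum = 392 mod 256 = 136; odd-index sum = 532 mod 256 = 20 → 88 14.
Zero-pad H(K) = 88 14 to 7 bytes: K' = 88 14 00 00 00 00 00.

88140000000000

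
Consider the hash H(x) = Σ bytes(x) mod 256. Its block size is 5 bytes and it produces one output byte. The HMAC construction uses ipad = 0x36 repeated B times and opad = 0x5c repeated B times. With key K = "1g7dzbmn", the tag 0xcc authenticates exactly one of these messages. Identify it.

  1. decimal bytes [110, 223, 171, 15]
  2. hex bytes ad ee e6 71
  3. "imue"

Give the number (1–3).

2

Key "1g7dzbmn" = 31 67 37 64 7a 62 6d 6e is 8 bytes > B = 5, so hash it first: H(key) = ea, then zero-pad to 5 bytes: K' = ea 00 00 00 00.
K' ⊕ ipad = dc 36 36 36 36; K' ⊕ opad = b6 5c 5c 5c 5c.
m1: inner = H(dc 36 36 36 36 6e df ab 0f) = bb; tag = H(b6 5c 5c 5c 5c bb) = e1
m2: inner = H(dc 36 36 36 36 ad ee e6 71) = a6; tag = H(b6 5c 5c 5c 5c a6) = cc ← matches
m3: inner = H(dc 36 36 36 36 69 6d 75 65) = 64; tag = H(b6 5c 5c 5c 5c 64) = 8a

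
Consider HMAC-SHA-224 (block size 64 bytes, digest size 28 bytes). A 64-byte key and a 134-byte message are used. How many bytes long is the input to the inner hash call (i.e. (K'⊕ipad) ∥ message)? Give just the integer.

198

Key is 64 ≤ 64 bytes, zero-padded: |K'| = 64.
Inner input = (K'⊕ipad) ∥ m → 64 + 134 = 198 bytes.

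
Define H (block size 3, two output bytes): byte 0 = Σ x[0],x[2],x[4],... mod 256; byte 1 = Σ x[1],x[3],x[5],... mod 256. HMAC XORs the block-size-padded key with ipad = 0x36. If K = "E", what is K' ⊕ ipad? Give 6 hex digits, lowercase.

Key "E" = 45 is 1 byte ≤ B = 3; zero-pad to 3 bytes: K' = 45 00 00.
XOR each byte with 0x36: 45⊕36=73, 00⊕36=36, 00⊕36=36.

733636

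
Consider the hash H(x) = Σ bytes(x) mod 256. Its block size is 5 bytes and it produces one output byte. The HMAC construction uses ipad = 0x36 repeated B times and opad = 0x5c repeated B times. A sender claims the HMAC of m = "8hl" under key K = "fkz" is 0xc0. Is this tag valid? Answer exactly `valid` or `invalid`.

Key "fkz" = 66 6b 7a is 3 bytes ≤ B = 5; zero-pad to 5 bytes: K' = 66 6b 7a 00 00.
K' ⊕ ipad = 50 5d 4c 36 36; K' ⊕ opad = 3a 37 26 5c 5c.
Inner hash: sum = 80+93+76+54+54+56+104+108 = 625; mod 256 = 113 → 71.
Outer hash (recomputed tag): sum = 58+55+38+92+92+113 = 448; mod 256 = 192 → c0.
Recomputed tag = c0; claimed = c0 → match.

valid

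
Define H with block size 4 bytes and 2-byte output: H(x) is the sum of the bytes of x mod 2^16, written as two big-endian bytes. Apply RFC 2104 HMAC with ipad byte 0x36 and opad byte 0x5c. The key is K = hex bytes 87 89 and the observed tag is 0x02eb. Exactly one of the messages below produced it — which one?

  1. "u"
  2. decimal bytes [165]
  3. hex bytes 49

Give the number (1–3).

Key hex bytes 87 89 is 2 bytes ≤ B = 4; zero-pad to 4 bytes: K' = 87 89 00 00.
K' ⊕ ipad = b1 bf 36 36; K' ⊕ opad = db d5 5c 5c.
m1: inner = H(b1 bf 36 36 75) = 02 51; tag = H(db d5 5c 5c 02 51) = 02bb
m2: inner = H(b1 bf 36 36 a5) = 02 81; tag = H(db d5 5c 5c 02 81) = 02eb ← matches
m3: inner = H(b1 bf 36 36 49) = 02 25; tag = H(db d5 5c 5c 02 25) = 028f

2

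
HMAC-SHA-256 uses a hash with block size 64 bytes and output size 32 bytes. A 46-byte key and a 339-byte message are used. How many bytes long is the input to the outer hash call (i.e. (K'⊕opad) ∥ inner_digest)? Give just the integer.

Key is 46 ≤ 64 bytes, zero-padded: |K'| = 64.
Outer input = (K'⊕opad) ∥ H(inner) → 64 + 32 = 96 bytes.

96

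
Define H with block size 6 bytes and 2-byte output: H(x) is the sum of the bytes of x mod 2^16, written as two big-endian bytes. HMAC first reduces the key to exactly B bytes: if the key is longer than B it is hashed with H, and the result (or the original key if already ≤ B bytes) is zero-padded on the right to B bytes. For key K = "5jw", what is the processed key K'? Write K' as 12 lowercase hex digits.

356a77000000

Key "5jw" = 35 6a 77 is 3 bytes ≤ B = 6; zero-pad to 6 bytes: K' = 35 6a 77 00 00 00.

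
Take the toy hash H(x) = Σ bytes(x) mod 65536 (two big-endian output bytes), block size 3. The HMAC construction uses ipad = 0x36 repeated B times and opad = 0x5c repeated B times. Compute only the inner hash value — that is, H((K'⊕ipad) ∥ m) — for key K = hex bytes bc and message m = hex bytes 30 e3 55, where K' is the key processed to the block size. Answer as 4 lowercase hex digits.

025e

Key hex bytes bc is 1 byte ≤ B = 3; zero-pad to 3 bytes: K' = bc 00 00.
K' ⊕ ipad = 8a 36 36.
Inner input = 8a 36 36 ∥ 30 e3 55.
Inner hash: sum = 138+54+54+48+227+85 = 606 → 02 5e.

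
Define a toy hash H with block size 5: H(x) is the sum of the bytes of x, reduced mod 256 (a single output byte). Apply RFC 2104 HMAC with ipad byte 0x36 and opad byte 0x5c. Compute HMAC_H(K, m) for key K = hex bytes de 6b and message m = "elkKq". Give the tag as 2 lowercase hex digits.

Key hex bytes de 6b is 2 bytes ≤ B = 5; zero-pad to 5 bytes: K' = de 6b 00 00 00.
K' ⊕ ipad = e8 5d 36 36 36.  K' ⊕ opad = 82 37 5c 5c 5c.
Inner input = (K'⊕ipad) ∥ m = e8 5d 36 36 36 ∥ 65 6c 6b 4b 71.
Inner hash: sum = 232+93+54+54+54+101+108+107+75+113 = 991; mod 256 = 223 → df.
Outer input = (K'⊕opad) ∥ inner = 82 37 5c 5c 5c ∥ df.
Outer hash (tag): sum = 130+55+92+92+92+223 = 684; mod 256 = 172 → ac.

ac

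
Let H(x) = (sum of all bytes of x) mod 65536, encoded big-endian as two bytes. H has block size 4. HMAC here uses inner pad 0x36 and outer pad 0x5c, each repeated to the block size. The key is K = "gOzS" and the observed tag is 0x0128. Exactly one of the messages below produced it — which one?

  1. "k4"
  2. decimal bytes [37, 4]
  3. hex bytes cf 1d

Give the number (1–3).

Key "gOzS" = 67 4f 7a 53 is exactly B = 4 bytes: K' = 67 4f 7a 53.
K' ⊕ ipad = 51 79 4c 65; K' ⊕ opad = 3b 13 26 0f.
m1: inner = H(51 79 4c 65 6b 34) = 02 1a; tag = H(3b 13 26 0f 02 1a) = 009f
m2: inner = H(51 79 4c 65 25 04) = 01 a4; tag = H(3b 13 26 0f 01 a4) = 0128 ← matches
m3: inner = H(51 79 4c 65 cf 1d) = 02 67; tag = H(3b 13 26 0f 02 67) = 00ec

2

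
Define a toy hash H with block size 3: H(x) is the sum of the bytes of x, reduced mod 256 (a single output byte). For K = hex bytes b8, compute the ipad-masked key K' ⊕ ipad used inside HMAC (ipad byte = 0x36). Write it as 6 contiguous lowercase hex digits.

Key hex bytes b8 is 1 byte ≤ B = 3; zero-pad to 3 bytes: K' = b8 00 00.
XOR each byte with 0x36: b8⊕36=8e, 00⊕36=36, 00⊕36=36.

8e3636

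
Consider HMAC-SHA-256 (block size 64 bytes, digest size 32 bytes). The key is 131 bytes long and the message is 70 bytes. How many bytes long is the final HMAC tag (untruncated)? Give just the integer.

32

The tag is one SHA-256 digest: 32 bytes.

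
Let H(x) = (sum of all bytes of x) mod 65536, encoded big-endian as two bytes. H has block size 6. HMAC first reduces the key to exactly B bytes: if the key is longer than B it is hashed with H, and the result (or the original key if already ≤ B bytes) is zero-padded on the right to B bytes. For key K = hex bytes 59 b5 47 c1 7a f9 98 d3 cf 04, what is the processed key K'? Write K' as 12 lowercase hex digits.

05c700000000

|K| = 10 > B = 6, so first hash the key.
H(K): sum = 89+181+71+193+122+249+152+211+207+4 = 1479 → 05 c7.
Zero-pad H(K) = 05 c7 to 6 bytes: K' = 05 c7 00 00 00 00.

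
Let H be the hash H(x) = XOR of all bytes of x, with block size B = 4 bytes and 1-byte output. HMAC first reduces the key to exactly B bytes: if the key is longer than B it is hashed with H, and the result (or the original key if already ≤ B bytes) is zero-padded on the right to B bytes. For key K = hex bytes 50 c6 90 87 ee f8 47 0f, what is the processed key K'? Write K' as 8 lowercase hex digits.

df000000

|K| = 8 > B = 4, so first hash the key.
H(K): XOR 50⊕c6⊕90⊕87⊕ee⊕f8⊕47⊕0f = df.
Zero-pad H(K) = df to 4 bytes: K' = df 00 00 00.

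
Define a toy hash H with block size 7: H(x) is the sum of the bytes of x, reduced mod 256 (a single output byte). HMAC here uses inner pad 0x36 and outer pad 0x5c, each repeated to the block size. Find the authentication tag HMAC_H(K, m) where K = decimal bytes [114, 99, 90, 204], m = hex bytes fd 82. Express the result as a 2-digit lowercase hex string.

37

Key decimal bytes [114, 99, 90, 204] = 72 63 5a cc is 4 bytes ≤ B = 7; zero-pad to 7 bytes: K' = 72 63 5a cc 00 00 00.
K' ⊕ ipad = 44 55 6c fa 36 36 36.  K' ⊕ opad = 2e 3f 06 90 5c 5c 5c.
Inner input = (K'⊕ipad) ∥ m = 44 55 6c fa 36 36 36 ∥ fd 82.
Inner hash: sum = 68+85+108+250+54+54+54+253+130 = 1056; mod 256 = 32 → 20.
Outer input = (K'⊕opad) ∥ inner = 2e 3f 06 90 5c 5c 5c ∥ 20.
Outer hash (tag): sum = 46+63+6+144+92+92+92+32 = 567; mod 256 = 55 → 37.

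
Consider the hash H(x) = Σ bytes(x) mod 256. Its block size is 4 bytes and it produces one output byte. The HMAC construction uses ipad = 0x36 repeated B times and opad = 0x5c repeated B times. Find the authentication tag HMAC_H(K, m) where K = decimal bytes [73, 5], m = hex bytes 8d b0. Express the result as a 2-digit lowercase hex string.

Key decimal bytes [73, 5] = 49 05 is 2 bytes ≤ B = 4; zero-pad to 4 bytes: K' = 49 05 00 00.
K' ⊕ ipad = 7f 33 36 36.  K' ⊕ opad = 15 59 5c 5c.
Inner input = (K'⊕ipad) ∥ m = 7f 33 36 36 ∥ 8d b0.
Inner hash: sum = 127+51+54+54+141+176 = 603; mod 256 = 91 → 5b.
Outer input = (K'⊕opad) ∥ inner = 15 59 5c 5c ∥ 5b.
Outer hash (tag): sum = 21+89+92+92+91 = 385; mod 256 = 129 → 81.

81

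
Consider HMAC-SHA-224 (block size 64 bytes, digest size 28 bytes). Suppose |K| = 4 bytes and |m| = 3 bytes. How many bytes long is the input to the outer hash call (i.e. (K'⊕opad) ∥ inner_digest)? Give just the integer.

Key is 4 ≤ 64 bytes, zero-padded: |K'| = 64.
Outer input = (K'⊕opad) ∥ H(inner) → 64 + 28 = 92 bytes.

92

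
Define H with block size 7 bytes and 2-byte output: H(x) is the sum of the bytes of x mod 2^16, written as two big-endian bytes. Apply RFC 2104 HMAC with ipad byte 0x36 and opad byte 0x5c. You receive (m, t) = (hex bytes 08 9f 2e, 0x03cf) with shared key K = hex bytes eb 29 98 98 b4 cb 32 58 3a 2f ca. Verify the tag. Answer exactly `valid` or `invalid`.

valid

Key hex bytes eb 29 98 98 b4 cb 32 58 3a 2f ca is 11 bytes > B = 7, so hash it first: H(key) = 05 80, then zero-pad to 7 bytes: K' = 05 80 00 00 00 00 00.
K' ⊕ ipad = 33 b6 36 36 36 36 36; K' ⊕ opad = 59 dc 5c 5c 5c 5c 5c.
Inner hash: sum = 51+182+54+54+54+54+54+8+159+46 = 716 → 02 cc.
Outer hash (recomputed tag): sum = 89+220+92+92+92+92+92+2+204 = 975 → 03 cf.
Recomputed tag = 03cf; claimed = 03cf → match.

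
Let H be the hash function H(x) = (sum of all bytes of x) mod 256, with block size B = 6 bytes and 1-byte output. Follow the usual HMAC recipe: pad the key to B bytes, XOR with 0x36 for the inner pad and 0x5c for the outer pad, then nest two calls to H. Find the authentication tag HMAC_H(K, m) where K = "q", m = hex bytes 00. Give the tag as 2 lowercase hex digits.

Key "q" = 71 is 1 byte ≤ B = 6; zero-pad to 6 bytes: K' = 71 00 00 00 00 00.
K' ⊕ ipad = 47 36 36 36 36 36.  K' ⊕ opad = 2d 5c 5c 5c 5c 5c.
Inner input = (K'⊕ipad) ∥ m = 47 36 36 36 36 36 ∥ 00.
Inner hash: sum = 71+54+54+54+54+54+0 = 341; mod 256 = 85 → 55.
Outer input = (K'⊕opad) ∥ inner = 2d 5c 5c 5c 5c 5c ∥ 55.
Outer hash (tag): sum = 45+92+92+92+92+92+85 = 590; mod 256 = 78 → 4e.

4e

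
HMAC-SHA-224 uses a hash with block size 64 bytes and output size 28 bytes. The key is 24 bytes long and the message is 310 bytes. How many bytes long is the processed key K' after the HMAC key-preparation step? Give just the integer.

Key is 24 ≤ 64 bytes, zero-padded: |K'| = 64.

64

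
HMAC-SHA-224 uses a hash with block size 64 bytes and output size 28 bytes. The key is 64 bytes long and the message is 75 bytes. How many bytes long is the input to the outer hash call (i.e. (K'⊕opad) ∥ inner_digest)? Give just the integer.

92

Key is 64 ≤ 64 bytes, zero-padded: |K'| = 64.
Outer input = (K'⊕opad) ∥ H(inner) → 64 + 28 = 92 bytes.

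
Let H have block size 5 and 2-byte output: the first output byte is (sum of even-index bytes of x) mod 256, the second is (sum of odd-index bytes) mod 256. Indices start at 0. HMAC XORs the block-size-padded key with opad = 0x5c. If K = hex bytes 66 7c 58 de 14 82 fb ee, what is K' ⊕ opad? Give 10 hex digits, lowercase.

91965c5c5c

Key hex bytes 66 7c 58 de 14 82 fb ee is 8 bytes > B = 5, so hash it first: H(key) = cd ca, then zero-pad to 5 bytes: K' = cd ca 00 00 00.
XOR each byte with 0x5c: cd⊕5c=91, ca⊕5c=96, 00⊕5c=5c, 00⊕5c=5c, 00⊕5c=5c.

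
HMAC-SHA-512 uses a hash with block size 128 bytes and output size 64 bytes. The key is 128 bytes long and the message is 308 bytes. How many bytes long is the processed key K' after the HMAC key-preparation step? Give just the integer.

Key is 128 ≤ 128 bytes, zero-padded: |K'| = 128.

128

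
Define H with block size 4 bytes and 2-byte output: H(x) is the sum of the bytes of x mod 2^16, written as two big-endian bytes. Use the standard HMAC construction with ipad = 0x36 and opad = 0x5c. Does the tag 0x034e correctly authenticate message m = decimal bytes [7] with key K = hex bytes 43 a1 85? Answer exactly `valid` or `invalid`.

Key hex bytes 43 a1 85 is 3 bytes ≤ B = 4; zero-pad to 4 bytes: K' = 43 a1 85 00.
K' ⊕ ipad = 75 97 b3 36; K' ⊕ opad = 1f fd d9 5c.
Inner hash: sum = 117+151+179+54+7 = 508 → 01 fc.
Outer hash (recomputed tag): sum = 31+253+217+92+1+252 = 846 → 03 4e.
Recomputed tag = 034e; claimed = 034e → match.

valid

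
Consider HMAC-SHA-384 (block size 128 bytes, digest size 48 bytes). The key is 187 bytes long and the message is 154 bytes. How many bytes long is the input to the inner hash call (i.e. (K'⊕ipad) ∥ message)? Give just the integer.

Key is 187 > 128 bytes, so it is hashed to 48 bytes then zero-padded to 128: |K'| = 128.
Inner input = (K'⊕ipad) ∥ m → 128 + 154 = 282 bytes.

282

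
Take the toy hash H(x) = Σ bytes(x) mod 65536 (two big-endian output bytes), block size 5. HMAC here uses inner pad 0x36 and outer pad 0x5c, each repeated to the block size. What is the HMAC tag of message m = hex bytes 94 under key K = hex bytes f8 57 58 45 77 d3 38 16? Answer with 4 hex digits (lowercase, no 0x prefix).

Key hex bytes f8 57 58 45 77 d3 38 16 is 8 bytes > B = 5, so hash it first: H(key) = 03 84, then zero-pad to 5 bytes: K' = 03 84 00 00 00.
K' ⊕ ipad = 35 b2 36 36 36.  K' ⊕ opad = 5f d8 5c 5c 5c.
Inner input = (K'⊕ipad) ∥ m = 35 b2 36 36 36 ∥ 94.
Inner hash: sum = 53+178+54+54+54+148 = 541 → 02 1d.
Outer input = (K'⊕opad) ∥ inner = 5f d8 5c 5c 5c ∥ 02 1d.
Outer hash (tag): sum = 95+216+92+92+92+2+29 = 618 → 02 6a.

026a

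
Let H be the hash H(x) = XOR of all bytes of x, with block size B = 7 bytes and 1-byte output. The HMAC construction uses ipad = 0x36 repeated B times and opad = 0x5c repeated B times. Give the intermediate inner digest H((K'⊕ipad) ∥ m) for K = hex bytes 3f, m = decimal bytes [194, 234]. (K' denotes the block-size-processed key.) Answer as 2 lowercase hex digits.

21

Key hex bytes 3f is 1 byte ≤ B = 7; zero-pad to 7 bytes: K' = 3f 00 00 00 00 00 00.
K' ⊕ ipad = 09 36 36 36 36 36 36.
Inner input = 09 36 36 36 36 36 36 ∥ c2 ea.
Inner hash: XOR 09⊕36⊕36⊕36⊕36⊕36⊕36⊕c2⊕ea = 21.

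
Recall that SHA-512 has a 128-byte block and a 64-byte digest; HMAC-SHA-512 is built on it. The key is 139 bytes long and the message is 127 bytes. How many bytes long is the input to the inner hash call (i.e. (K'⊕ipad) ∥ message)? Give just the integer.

Key is 139 > 128 bytes, so it is hashed to 64 bytes then zero-padded to 128: |K'| = 128.
Inner input = (K'⊕ipad) ∥ m → 128 + 127 = 255 bytes.

255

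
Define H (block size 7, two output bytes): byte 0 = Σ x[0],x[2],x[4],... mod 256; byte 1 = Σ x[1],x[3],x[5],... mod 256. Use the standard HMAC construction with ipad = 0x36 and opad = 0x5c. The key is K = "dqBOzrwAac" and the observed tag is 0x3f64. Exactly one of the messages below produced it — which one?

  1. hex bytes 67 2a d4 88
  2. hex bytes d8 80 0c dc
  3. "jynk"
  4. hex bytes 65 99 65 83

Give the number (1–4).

1

Key "dqBOzrwAac" = 64 71 42 4f 7a 72 77 41 61 63 is 10 bytes > B = 7, so hash it first: H(key) = f8 d6, then zero-pad to 7 bytes: K' = f8 d6 00 00 00 00 00.
K' ⊕ ipad = ce e0 36 36 36 36 36; K' ⊕ opad = a4 8a 5c 5c 5c 5c 5c.
m1: inner = H(ce e0 36 36 36 36 36 67 2a d4 88) = 22 87; tag = H(a4 8a 5c 5c 5c 5c 5c 22 87) = 3f64 ← matches
m2: inner = H(ce e0 36 36 36 36 36 d8 80 0c dc) = cc 30; tag = H(a4 8a 5c 5c 5c 5c 5c cc 30) = e80e
m3: inner = H(ce e0 36 36 36 36 36 6a 79 6e 6b) = 54 24; tag = H(a4 8a 5c 5c 5c 5c 5c 54 24) = dc96
m4: inner = H(ce e0 36 36 36 36 36 65 99 65 83) = 8c 16; tag = H(a4 8a 5c 5c 5c 5c 5c 8c 16) = cece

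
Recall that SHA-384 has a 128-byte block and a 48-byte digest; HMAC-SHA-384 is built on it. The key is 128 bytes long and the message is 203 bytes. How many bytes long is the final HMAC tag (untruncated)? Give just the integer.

The tag is one SHA-384 digest: 48 bytes.

48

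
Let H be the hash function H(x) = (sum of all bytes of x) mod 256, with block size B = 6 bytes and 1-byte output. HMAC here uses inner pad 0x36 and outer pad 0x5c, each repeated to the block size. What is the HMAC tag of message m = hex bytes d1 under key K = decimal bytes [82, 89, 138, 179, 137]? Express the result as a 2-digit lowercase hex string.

e3

Key decimal bytes [82, 89, 138, 179, 137] = 52 59 8a b3 89 is 5 bytes ≤ B = 6; zero-pad to 6 bytes: K' = 52 59 8a b3 89 00.
K' ⊕ ipad = 64 6f bc 85 bf 36.  K' ⊕ opad = 0e 05 d6 ef d5 5c.
Inner input = (K'⊕ipad) ∥ m = 64 6f bc 85 bf 36 ∥ d1.
Inner hash: sum = 100+111+188+133+191+54+209 = 986; mod 256 = 218 → da.
Outer input = (K'⊕opad) ∥ inner = 0e 05 d6 ef d5 5c ∥ da.
Outer hash (tag): sum = 14+5+214+239+213+92+218 = 995; mod 256 = 227 → e3.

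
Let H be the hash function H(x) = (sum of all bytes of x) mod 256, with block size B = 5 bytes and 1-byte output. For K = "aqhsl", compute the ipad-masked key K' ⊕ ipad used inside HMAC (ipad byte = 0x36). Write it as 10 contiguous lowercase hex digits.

Key "aqhsl" = 61 71 68 73 6c is exactly B = 5 bytes: K' = 61 71 68 73 6c.
XOR each byte with 0x36: 61⊕36=57, 71⊕36=47, 68⊕36=5e, 73⊕36=45, 6c⊕36=5a.

57475e455a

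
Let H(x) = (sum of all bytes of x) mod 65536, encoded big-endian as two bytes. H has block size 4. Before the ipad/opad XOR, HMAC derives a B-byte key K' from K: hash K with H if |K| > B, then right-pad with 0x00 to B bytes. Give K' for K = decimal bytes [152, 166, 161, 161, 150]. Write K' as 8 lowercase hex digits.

03160000

|K| = 5 > B = 4, so first hash the key.
H(K): sum = 152+166+161+161+150 = 790 → 03 16.
Zero-pad H(K) = 03 16 to 4 bytes: K' = 03 16 00 00.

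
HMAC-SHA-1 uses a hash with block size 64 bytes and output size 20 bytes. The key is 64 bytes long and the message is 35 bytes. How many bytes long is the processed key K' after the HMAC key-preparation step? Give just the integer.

Key is 64 ≤ 64 bytes, zero-padded: |K'| = 64.

64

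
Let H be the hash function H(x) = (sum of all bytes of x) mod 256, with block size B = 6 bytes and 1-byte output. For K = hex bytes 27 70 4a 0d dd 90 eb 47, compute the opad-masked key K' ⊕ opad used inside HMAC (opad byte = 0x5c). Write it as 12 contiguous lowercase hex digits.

Key hex bytes 27 70 4a 0d dd 90 eb 47 is 8 bytes > B = 6, so hash it first: H(key) = 8d, then zero-pad to 6 bytes: K' = 8d 00 00 00 00 00.
XOR each byte with 0x5c: 8d⊕5c=d1, 00⊕5c=5c, 00⊕5c=5c, 00⊕5c=5c, 00⊕5c=5c, 00⊕5c=5c.

d15c5c5c5c5c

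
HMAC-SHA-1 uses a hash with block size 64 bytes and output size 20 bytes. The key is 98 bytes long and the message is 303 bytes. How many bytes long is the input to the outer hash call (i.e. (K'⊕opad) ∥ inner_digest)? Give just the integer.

84

Key is 98 > 64 bytes, so it is hashed to 20 bytes then zero-padded to 64: |K'| = 64.
Outer input = (K'⊕opad) ∥ H(inner) → 64 + 20 = 84 bytes.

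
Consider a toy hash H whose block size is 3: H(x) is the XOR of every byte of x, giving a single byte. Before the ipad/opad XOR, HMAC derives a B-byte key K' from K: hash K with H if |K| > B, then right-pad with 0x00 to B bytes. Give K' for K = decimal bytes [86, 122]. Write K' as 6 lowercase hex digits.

567a00

Key decimal bytes [86, 122] = 56 7a is 2 bytes ≤ B = 3; zero-pad to 3 bytes: K' = 56 7a 00.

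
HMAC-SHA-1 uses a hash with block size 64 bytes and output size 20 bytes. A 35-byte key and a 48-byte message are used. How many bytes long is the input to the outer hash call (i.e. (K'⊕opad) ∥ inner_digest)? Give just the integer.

Key is 35 ≤ 64 bytes, zero-padded: |K'| = 64.
Outer input = (K'⊕opad) ∥ H(inner) → 64 + 20 = 84 bytes.

84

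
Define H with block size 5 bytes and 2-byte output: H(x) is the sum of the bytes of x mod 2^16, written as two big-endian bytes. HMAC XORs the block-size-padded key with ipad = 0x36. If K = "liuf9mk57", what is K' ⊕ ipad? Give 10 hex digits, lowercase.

Key "liuf9mk57" = 6c 69 75 66 39 6d 6b 35 37 is 9 bytes > B = 5, so hash it first: H(key) = 03 2d, then zero-pad to 5 bytes: K' = 03 2d 00 00 00.
XOR each byte with 0x36: 03⊕36=35, 2d⊕36=1b, 00⊕36=36, 00⊕36=36, 00⊕36=36.

351b363636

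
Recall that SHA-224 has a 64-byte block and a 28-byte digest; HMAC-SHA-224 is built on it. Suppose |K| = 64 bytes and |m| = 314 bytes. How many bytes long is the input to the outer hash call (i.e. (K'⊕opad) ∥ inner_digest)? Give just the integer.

Key is 64 ≤ 64 bytes, zero-padded: |K'| = 64.
Outer input = (K'⊕opad) ∥ H(inner) → 64 + 28 = 92 bytes.

92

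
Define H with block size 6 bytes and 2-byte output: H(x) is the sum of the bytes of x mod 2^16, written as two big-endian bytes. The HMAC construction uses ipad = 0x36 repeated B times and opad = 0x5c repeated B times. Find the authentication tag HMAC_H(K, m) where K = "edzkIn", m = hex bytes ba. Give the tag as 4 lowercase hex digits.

Key "edzkIn" = 65 64 7a 6b 49 6e is exactly B = 6 bytes: K' = 65 64 7a 6b 49 6e.
K' ⊕ ipad = 53 52 4c 5d 7f 58.  K' ⊕ opad = 39 38 26 37 15 32.
Inner input = (K'⊕ipad) ∥ m = 53 52 4c 5d 7f 58 ∥ ba.
Inner hash: sum = 83+82+76+93+127+88+186 = 735 → 02 df.
Outer input = (K'⊕opad) ∥ inner = 39 38 26 37 15 32 ∥ 02 df.
Outer hash (tag): sum = 57+56+38+55+21+50+2+223 = 502 → 01 f6.

01f6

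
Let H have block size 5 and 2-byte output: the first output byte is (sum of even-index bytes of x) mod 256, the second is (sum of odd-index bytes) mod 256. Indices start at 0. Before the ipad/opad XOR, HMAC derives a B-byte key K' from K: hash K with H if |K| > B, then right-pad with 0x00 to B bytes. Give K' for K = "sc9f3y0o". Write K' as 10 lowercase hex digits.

0fb1000000

|K| = 8 > B = 5, so first hash the key.
H(K): even-index sum = 271 mod 256 = 15; odd-index sum = 433 mod 256 = 177 → 0f b1.
Zero-pad H(K) = 0f b1 to 5 bytes: K' = 0f b1 00 00 00.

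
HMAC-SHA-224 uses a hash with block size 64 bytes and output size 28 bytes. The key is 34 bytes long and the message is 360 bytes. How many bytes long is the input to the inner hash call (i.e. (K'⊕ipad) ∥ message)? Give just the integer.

Key is 34 ≤ 64 bytes, zero-padded: |K'| = 64.
Inner input = (K'⊕ipad) ∥ m → 64 + 360 = 424 bytes.

424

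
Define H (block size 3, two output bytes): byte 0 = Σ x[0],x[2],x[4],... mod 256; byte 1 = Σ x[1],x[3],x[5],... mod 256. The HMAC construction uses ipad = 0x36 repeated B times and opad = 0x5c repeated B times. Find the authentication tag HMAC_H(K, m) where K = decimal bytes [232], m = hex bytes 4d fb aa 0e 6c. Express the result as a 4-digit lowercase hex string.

Key decimal bytes [232] = e8 is 1 byte ≤ B = 3; zero-pad to 3 bytes: K' = e8 00 00.
K' ⊕ ipad = de 36 36.  K' ⊕ opad = b4 5c 5c.
Inner input = (K'⊕ipad) ∥ m = de 36 36 ∥ 4d fb aa 0e 6c.
Inner hash: even-index sum = 541 mod 256 = 29; odd-index sum = 409 mod 256 = 153 → 1d 99.
Outer input = (K'⊕opad) ∥ inner = b4 5c 5c ∥ 1d 99.
Outer hash (tag): even-index sum = 425 mod 256 = 169; odd-index sum = 121 mod 256 = 121 → a9 79.

a979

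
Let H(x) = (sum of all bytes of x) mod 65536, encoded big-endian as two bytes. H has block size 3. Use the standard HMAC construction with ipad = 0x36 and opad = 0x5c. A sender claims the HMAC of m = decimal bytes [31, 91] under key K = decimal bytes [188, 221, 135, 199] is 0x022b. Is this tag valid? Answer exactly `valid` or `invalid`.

Key decimal bytes [188, 221, 135, 199] = bc dd 87 c7 is 4 bytes > B = 3, so hash it first: H(key) = 02 e7, then zero-pad to 3 bytes: K' = 02 e7 00.
K' ⊕ ipad = 34 d1 36; K' ⊕ opad = 5e bb 5c.
Inner hash: sum = 52+209+54+31+91 = 437 → 01 b5.
Outer hash (recomputed tag): sum = 94+187+92+1+181 = 555 → 02 2b.
Recomputed tag = 022b; claimed = 022b → match.

valid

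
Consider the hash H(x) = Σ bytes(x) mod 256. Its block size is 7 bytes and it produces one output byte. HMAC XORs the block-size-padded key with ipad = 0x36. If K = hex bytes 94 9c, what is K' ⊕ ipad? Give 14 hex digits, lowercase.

a2aa3636363636

Key hex bytes 94 9c is 2 bytes ≤ B = 7; zero-pad to 7 bytes: K' = 94 9c 00 00 00 00 00.
XOR each byte with 0x36: 94⊕36=a2, 9c⊕36=aa, 00⊕36=36, 00⊕36=36, 00⊕36=36, 00⊕36=36, 00⊕36=36.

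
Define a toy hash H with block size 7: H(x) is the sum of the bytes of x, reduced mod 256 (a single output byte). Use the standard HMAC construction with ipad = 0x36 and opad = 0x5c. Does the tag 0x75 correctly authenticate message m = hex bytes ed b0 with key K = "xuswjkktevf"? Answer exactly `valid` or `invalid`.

invalid

Key "xuswjkktevf" = 78 75 73 77 6a 6b 6b 74 65 76 66 is 11 bytes > B = 7, so hash it first: H(key) = cc, then zero-pad to 7 bytes: K' = cc 00 00 00 00 00 00.
K' ⊕ ipad = fa 36 36 36 36 36 36; K' ⊕ opad = 90 5c 5c 5c 5c 5c 5c.
Inner hash: sum = 250+54+54+54+54+54+54+237+176 = 987; mod 256 = 219 → db.
Outer hash (recomputed tag): sum = 144+92+92+92+92+92+92+219 = 915; mod 256 = 147 → 93.
Recomputed tag = 93; claimed = 75 → mismatch.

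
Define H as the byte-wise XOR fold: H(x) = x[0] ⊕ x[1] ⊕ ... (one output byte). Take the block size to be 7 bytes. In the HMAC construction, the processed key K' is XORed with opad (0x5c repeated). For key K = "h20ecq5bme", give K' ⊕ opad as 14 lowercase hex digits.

1e5c5c5c5c5c5c

Key "h20ecq5bme" = 68 32 30 65 63 71 35 62 6d 65 is 10 bytes > B = 7, so hash it first: H(key) = 42, then zero-pad to 7 bytes: K' = 42 00 00 00 00 00 00.
XOR each byte with 0x5c: 42⊕5c=1e, 00⊕5c=5c, 00⊕5c=5c, 00⊕5c=5c, 00⊕5c=5c, 00⊕5c=5c, 00⊕5c=5c.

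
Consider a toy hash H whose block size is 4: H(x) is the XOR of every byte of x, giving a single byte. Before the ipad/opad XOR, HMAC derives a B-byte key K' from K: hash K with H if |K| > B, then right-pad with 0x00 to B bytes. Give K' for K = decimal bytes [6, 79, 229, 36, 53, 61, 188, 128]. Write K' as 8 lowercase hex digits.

|K| = 8 > B = 4, so first hash the key.
H(K): XOR 06⊕4f⊕e5⊕24⊕35⊕3d⊕bc⊕80 = bc.
Zero-pad H(K) = bc to 4 bytes: K' = bc 00 00 00.

bc000000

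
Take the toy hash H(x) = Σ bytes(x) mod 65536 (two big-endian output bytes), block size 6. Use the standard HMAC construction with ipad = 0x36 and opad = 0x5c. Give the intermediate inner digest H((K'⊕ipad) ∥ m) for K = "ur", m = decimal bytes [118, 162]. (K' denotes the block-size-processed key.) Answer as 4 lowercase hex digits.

Key "ur" = 75 72 is 2 bytes ≤ B = 6; zero-pad to 6 bytes: K' = 75 72 00 00 00 00.
K' ⊕ ipad = 43 44 36 36 36 36.
Inner input = 43 44 36 36 36 36 ∥ 76 a2.
Inner hash: sum = 67+68+54+54+54+54+118+162 = 631 → 02 77.

0277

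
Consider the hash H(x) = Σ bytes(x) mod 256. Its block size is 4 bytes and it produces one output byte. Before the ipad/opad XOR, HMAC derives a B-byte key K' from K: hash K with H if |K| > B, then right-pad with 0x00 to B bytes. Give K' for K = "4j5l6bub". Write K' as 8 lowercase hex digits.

ae000000

|K| = 8 > B = 4, so first hash the key.
H(K): sum = 52+106+53+108+54+98+117+98 = 686; mod 256 = 174 → ae.
Zero-pad H(K) = ae to 4 bytes: K' = ae 00 00 00.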